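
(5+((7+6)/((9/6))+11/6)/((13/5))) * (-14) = -1645/13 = -126.54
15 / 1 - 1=14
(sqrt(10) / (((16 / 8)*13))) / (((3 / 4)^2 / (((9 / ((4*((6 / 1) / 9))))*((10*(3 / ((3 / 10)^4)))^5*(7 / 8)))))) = 8750000000000000000000000*sqrt(10) / 62178597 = 445007299319946366.03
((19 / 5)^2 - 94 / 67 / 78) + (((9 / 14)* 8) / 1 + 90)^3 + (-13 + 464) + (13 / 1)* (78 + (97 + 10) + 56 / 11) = 212996804641814 / 246471225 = 864185.28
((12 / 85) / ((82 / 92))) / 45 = 184 / 52275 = 0.00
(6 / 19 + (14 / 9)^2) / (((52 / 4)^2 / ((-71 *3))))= -298910 / 86697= -3.45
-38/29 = -1.31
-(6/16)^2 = -9/64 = -0.14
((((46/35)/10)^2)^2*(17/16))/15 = 4757297/225093750000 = 0.00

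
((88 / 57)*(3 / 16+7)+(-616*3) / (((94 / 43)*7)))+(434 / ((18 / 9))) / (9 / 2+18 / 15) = -20191 / 282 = -71.60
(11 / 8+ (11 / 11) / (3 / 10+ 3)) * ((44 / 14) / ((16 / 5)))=2215 / 1344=1.65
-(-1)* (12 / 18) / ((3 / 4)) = 8 / 9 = 0.89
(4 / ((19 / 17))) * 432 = 29376 / 19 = 1546.11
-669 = -669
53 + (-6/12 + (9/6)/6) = 211/4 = 52.75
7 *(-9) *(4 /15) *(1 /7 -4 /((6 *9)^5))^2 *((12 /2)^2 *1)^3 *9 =-52708123387920004 /366112362105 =-143967.07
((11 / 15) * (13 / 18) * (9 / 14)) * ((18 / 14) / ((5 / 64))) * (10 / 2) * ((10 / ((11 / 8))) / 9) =3328 / 147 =22.64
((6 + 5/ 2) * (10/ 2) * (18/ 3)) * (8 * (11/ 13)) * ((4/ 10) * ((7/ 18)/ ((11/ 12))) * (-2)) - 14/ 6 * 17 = -24395/ 39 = -625.51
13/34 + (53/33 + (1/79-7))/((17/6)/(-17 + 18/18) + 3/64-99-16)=280247289/653114330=0.43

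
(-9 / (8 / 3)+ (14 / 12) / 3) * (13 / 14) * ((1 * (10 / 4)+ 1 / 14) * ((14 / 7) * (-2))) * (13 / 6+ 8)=170495 / 588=289.96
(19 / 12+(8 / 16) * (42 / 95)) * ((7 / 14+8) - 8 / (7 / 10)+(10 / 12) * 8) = 322949 / 47880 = 6.74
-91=-91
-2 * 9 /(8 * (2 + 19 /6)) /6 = -9 /124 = -0.07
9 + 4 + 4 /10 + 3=82 /5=16.40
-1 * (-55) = 55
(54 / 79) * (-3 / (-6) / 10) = 27 / 790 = 0.03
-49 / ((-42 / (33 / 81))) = 77 / 162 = 0.48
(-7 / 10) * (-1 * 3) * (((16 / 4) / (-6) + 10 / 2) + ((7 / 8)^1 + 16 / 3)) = 1771 / 80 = 22.14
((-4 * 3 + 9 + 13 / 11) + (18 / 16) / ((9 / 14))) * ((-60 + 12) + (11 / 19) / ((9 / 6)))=1357 / 418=3.25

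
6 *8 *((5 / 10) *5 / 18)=20 / 3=6.67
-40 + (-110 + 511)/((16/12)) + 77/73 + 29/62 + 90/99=26205521/99572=263.18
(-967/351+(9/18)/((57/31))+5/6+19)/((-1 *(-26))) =115709/173394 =0.67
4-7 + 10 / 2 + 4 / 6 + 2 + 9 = 41 / 3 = 13.67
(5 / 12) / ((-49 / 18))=-15 / 98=-0.15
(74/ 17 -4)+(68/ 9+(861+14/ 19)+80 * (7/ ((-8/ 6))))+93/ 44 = 57783587/ 127908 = 451.76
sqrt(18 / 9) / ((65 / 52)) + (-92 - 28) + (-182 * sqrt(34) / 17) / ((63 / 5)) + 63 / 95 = -11337 / 95 - 130 * sqrt(34) / 153 + 4 * sqrt(2) / 5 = -123.16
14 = 14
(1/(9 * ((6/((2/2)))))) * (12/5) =2/45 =0.04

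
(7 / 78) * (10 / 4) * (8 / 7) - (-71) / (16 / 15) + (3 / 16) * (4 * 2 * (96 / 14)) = 336793 / 4368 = 77.10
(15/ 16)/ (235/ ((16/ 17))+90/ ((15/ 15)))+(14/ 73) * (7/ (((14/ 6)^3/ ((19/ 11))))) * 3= 3362649/ 6110027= 0.55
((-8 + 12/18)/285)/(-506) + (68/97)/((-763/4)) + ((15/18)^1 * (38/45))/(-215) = -0.01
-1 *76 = -76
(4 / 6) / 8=1 / 12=0.08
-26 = -26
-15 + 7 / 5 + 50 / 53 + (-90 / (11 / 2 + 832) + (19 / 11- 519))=-103518836 / 195305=-530.04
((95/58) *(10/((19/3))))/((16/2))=75/232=0.32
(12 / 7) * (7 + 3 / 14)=12.37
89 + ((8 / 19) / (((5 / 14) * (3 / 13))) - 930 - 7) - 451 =-368759 / 285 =-1293.89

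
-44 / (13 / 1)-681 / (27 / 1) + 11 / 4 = -12101 / 468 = -25.86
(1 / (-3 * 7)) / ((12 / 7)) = -1 / 36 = -0.03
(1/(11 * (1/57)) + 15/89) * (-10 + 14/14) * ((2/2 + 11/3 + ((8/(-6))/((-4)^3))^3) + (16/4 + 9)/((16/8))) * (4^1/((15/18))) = -646864191/250624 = -2581.01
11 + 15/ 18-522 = -3061/ 6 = -510.17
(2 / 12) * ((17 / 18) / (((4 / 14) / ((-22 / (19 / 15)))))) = -6545 / 684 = -9.57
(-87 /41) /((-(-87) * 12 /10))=-5 /246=-0.02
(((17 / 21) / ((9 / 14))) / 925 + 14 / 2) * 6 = 349718 / 8325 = 42.01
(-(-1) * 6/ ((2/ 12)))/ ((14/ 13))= 33.43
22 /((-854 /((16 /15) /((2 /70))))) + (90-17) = 13183 /183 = 72.04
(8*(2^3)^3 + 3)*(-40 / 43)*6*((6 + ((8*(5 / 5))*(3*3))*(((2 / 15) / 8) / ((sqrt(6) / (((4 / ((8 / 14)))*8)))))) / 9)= -3672704*sqrt(6) / 129 - 655840 / 43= -84990.47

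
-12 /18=-2 /3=-0.67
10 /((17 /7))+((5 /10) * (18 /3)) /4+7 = 807 /68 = 11.87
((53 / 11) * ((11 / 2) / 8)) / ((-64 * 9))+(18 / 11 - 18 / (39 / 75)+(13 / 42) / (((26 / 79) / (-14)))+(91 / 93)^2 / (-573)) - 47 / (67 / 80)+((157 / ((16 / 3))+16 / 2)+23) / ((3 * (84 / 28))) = -4646167783379597 / 48621831717888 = -95.56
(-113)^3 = -1442897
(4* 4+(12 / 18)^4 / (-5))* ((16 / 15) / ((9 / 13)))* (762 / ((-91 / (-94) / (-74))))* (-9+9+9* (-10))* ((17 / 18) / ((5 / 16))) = 49703105462272 / 127575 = 389599102.19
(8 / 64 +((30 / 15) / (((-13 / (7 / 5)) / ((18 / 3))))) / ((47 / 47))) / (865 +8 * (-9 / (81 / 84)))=-1821 / 1232920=-0.00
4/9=0.44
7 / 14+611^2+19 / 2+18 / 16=2986657 / 8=373332.12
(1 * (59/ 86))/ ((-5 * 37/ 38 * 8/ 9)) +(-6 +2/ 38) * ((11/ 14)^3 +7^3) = -423656906279/ 207370940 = -2042.99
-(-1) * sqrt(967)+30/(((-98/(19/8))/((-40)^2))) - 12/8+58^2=sqrt(967)+215525/98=2230.33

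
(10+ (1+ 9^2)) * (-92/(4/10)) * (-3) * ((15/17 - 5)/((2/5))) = -11109000/17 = -653470.59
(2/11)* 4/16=1/22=0.05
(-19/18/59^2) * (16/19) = -8/31329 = -0.00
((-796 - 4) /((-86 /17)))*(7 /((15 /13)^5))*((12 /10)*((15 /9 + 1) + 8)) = 45244279808 /6530625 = 6928.02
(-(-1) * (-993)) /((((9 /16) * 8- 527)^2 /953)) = -3785316 /1092025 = -3.47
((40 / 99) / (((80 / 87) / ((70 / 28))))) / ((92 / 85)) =12325 / 12144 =1.01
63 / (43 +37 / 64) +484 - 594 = -302758 / 2789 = -108.55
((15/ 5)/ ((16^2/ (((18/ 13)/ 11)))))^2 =0.00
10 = 10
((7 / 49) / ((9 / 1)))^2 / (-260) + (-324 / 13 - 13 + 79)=42388919 / 1031940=41.08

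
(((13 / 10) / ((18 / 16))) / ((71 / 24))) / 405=0.00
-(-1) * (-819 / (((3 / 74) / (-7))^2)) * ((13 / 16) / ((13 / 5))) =-7630463.75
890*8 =7120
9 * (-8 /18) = -4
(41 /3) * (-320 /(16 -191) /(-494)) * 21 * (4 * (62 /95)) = -325376 /117325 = -2.77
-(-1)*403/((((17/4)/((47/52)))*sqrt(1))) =1457/17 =85.71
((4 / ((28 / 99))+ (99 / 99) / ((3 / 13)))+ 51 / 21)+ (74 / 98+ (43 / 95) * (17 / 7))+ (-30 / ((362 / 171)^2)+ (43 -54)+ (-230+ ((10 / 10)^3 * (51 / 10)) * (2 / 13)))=-2666312362853 / 11895191490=-224.15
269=269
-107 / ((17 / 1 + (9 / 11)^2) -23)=12947 / 645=20.07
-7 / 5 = -1.40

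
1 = 1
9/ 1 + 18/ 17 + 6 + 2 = 18.06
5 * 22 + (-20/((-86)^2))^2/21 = 110.00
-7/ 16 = -0.44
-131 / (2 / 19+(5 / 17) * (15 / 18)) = -253878 / 679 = -373.90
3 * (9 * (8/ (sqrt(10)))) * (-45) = -972 * sqrt(10) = -3073.73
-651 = -651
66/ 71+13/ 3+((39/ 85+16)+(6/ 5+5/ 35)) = 2923091/ 126735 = 23.06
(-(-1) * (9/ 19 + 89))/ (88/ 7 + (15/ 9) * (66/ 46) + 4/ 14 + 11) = 136850/ 40147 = 3.41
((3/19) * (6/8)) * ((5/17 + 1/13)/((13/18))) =3321/54587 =0.06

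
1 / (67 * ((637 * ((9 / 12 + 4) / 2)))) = 0.00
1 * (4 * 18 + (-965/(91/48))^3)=-99381469710888/753571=-131880698.32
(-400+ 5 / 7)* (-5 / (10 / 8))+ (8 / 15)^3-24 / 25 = 37713404 / 23625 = 1596.33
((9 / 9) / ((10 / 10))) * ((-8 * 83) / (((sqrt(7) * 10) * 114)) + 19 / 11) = 19 / 11- 166 * sqrt(7) / 1995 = 1.51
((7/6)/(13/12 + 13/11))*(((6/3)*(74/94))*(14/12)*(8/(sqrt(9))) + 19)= 1556786/126477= 12.31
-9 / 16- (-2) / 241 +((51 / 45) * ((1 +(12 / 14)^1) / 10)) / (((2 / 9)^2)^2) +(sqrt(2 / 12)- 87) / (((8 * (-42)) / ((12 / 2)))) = 117830557 / 1349600- sqrt(6) / 336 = 87.30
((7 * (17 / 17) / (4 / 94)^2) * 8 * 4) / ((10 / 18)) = 1113336 / 5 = 222667.20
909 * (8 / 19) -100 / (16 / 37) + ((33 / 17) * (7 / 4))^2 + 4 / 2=14498599 / 87856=165.03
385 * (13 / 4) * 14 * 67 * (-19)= -44599555 / 2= -22299777.50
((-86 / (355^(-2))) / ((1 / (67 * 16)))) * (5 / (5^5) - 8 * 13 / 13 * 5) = 11618032060128 / 25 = 464721282405.12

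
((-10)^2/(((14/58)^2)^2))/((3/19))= 1343833900/7203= 186565.86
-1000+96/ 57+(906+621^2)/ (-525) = -823933/ 475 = -1734.60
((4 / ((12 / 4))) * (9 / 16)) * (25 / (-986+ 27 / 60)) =-375 / 19711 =-0.02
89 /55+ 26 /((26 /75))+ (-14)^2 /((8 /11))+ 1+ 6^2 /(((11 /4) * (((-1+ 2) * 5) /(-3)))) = 37319 /110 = 339.26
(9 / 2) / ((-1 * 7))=-9 / 14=-0.64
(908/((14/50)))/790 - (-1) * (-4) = 58/553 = 0.10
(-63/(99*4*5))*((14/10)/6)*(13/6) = -637/39600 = -0.02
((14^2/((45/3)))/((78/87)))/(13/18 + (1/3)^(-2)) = 2436/1625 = 1.50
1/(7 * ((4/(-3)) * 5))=-3/140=-0.02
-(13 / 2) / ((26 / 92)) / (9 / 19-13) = 437 / 238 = 1.84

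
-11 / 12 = -0.92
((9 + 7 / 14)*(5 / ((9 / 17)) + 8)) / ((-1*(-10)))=2983 / 180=16.57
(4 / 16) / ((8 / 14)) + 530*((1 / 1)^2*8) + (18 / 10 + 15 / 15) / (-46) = 7802293 / 1840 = 4240.38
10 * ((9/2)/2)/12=15/8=1.88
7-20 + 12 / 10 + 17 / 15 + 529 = 1555 / 3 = 518.33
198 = 198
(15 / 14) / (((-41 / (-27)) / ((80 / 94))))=0.60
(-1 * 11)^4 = 14641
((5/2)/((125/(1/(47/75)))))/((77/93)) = 279/7238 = 0.04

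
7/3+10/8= 43/12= 3.58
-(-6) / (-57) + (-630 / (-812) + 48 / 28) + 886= 6853001 / 7714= 888.38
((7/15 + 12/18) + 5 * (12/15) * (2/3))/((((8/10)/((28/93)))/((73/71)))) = 9709/6603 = 1.47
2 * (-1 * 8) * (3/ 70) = -24/ 35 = -0.69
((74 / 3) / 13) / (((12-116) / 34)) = -629 / 1014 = -0.62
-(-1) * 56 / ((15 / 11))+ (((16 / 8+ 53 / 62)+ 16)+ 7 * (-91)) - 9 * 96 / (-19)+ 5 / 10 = -4692311 / 8835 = -531.10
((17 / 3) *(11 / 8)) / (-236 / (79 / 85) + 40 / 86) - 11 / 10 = -23365639 / 20664000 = -1.13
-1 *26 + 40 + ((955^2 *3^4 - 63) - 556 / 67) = 4949555836 / 67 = 73873967.70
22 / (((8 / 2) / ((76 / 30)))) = 209 / 15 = 13.93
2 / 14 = 1 / 7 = 0.14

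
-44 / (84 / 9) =-33 / 7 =-4.71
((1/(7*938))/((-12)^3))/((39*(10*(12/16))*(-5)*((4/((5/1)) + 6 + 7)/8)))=0.00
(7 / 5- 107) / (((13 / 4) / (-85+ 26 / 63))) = 3751616 / 1365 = 2748.44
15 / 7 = 2.14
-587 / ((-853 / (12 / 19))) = 7044 / 16207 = 0.43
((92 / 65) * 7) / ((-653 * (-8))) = 161 / 84890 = 0.00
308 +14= 322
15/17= 0.88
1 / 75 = 0.01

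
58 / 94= 29 / 47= 0.62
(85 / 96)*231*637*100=13028640.62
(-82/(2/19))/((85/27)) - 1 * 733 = -980.45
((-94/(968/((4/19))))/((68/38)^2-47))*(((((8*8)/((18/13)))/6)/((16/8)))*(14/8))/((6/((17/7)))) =197353/154963611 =0.00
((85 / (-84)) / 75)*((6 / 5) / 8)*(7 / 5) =-17 / 6000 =-0.00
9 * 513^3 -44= 1215051229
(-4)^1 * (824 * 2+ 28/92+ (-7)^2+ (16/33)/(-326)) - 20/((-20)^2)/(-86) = -1444698176123/212793240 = -6789.21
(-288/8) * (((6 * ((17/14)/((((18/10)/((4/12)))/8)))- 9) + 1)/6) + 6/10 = -1697/105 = -16.16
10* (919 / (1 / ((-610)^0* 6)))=55140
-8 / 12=-2 / 3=-0.67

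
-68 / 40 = -17 / 10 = -1.70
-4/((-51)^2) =-4/2601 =-0.00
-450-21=-471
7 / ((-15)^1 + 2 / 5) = -35 / 73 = -0.48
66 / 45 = 22 / 15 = 1.47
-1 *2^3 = -8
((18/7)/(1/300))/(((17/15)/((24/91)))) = 1944000/10829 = 179.52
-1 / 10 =-0.10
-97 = -97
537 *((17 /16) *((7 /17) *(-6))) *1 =-11277 /8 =-1409.62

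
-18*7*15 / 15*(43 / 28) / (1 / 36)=-6966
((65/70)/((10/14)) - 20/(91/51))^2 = 98.18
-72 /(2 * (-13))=2.77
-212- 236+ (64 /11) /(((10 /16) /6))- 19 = -411.15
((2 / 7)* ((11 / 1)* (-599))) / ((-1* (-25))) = -13178 / 175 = -75.30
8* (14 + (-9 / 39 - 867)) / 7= -88736 / 91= -975.12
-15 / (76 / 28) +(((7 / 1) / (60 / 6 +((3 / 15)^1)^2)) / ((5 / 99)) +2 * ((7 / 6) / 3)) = 9.06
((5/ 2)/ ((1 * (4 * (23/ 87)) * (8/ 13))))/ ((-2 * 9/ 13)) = -24505/ 8832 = -2.77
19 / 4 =4.75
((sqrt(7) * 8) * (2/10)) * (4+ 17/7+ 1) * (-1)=-416 * sqrt(7)/35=-31.45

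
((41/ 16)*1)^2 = 1681/ 256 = 6.57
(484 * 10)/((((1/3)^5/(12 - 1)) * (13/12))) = 11942141.54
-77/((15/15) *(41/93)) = -7161/41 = -174.66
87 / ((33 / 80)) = 2320 / 11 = 210.91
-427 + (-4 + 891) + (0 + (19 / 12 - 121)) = 4087 / 12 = 340.58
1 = 1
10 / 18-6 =-5.44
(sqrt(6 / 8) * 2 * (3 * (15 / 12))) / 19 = 15 * sqrt(3) / 76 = 0.34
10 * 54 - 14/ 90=24293/ 45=539.84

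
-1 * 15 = -15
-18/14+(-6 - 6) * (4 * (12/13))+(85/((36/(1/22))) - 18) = -4575569/72072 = -63.49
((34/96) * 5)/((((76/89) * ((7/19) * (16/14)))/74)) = 364.46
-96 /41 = -2.34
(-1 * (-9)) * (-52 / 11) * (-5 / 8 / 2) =585 / 44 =13.30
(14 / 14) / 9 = 1 / 9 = 0.11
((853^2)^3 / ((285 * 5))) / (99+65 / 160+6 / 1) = 12326624467210480928 / 4806525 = 2564560564484.84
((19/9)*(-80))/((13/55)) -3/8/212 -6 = -142976543/198432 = -720.53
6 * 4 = 24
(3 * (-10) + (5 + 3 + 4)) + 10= -8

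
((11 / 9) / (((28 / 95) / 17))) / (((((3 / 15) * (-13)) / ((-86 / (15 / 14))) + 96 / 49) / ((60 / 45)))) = 4277812 / 90639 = 47.20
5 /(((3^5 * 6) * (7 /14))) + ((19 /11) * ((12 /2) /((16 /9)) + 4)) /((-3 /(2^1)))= -272183 /32076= -8.49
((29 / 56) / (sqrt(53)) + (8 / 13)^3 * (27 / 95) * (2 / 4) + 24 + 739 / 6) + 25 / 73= 29 * sqrt(53) / 2968 + 13487894891 / 91417170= 147.61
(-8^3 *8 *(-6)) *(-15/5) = -73728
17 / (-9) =-17 / 9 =-1.89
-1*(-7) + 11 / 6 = 53 / 6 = 8.83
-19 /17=-1.12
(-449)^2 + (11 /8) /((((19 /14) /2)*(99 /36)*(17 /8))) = 65117235 /323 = 201601.35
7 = 7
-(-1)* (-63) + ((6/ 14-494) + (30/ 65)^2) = -556.36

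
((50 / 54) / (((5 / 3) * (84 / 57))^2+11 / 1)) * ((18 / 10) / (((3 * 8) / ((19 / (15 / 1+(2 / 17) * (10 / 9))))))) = 1049427 / 204975656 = 0.01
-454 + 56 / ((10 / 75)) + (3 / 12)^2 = -543 / 16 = -33.94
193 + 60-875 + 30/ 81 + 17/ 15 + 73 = -547.50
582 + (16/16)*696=1278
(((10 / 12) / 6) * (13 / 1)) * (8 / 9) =1.60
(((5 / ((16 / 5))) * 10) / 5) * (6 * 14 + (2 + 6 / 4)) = 4375 / 16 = 273.44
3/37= 0.08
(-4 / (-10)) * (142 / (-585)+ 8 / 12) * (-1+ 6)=496 / 585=0.85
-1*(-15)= 15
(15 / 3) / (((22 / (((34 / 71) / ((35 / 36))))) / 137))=83844 / 5467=15.34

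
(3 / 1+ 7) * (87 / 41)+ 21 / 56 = 7083 / 328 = 21.59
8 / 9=0.89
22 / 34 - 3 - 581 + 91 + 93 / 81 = -225463 / 459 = -491.20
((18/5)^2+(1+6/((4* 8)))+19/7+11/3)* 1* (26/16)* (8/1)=2241707/8400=266.87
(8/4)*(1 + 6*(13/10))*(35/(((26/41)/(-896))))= -11314688/13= -870360.62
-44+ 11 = -33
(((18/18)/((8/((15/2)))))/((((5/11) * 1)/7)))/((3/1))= 77/16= 4.81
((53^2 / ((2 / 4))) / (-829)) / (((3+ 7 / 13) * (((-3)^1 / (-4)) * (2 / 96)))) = -122.57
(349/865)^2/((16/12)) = 365403/2992900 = 0.12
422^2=178084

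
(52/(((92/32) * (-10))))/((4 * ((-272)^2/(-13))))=169/2127040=0.00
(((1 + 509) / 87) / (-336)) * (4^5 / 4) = -2720 / 609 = -4.47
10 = 10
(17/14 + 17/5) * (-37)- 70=-16851/70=-240.73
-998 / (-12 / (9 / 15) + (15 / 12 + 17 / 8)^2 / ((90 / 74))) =319360 / 3403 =93.85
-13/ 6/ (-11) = 13/ 66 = 0.20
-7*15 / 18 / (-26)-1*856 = -855.78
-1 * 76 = -76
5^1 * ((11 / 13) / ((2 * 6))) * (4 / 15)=11 / 117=0.09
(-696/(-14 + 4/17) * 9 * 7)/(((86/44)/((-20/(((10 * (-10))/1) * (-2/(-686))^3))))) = 36764718607848/2795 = 13153745476.87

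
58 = 58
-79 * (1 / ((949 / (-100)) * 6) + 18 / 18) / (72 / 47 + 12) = -5.74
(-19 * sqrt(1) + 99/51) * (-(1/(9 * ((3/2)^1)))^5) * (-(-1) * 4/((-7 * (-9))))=37120/15367679397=0.00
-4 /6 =-2 /3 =-0.67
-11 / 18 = -0.61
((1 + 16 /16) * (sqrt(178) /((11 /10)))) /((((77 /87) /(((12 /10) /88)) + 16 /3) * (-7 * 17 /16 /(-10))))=0.46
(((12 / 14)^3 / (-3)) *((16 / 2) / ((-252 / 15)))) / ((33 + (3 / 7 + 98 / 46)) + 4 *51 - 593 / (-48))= 52992 / 133549451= 0.00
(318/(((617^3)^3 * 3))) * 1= 106/12958850400069656016137897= 0.00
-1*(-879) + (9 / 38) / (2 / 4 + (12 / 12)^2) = 16704 / 19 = 879.16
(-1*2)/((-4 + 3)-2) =0.67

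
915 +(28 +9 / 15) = 4718 / 5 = 943.60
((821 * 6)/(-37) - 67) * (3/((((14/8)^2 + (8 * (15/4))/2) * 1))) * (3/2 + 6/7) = -78.35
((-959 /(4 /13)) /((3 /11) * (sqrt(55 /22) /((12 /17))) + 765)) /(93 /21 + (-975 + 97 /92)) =23315484192 /5548289244469 - 88316228 * sqrt(10) /83224338667035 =0.00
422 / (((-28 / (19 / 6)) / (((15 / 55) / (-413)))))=4009 / 127204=0.03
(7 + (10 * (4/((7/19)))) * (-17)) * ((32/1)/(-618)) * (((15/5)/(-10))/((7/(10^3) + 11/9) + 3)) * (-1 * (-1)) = -185342400/27443423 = -6.75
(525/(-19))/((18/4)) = -350/57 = -6.14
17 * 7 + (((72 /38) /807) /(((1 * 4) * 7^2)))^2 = 119.00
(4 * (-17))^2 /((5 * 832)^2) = 289 /1081600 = 0.00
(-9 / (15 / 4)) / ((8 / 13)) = -39 / 10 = -3.90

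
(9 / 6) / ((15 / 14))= 7 / 5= 1.40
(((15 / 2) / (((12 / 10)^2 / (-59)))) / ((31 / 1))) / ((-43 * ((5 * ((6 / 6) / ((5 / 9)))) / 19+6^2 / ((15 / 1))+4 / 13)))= 9108125 / 125696568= 0.07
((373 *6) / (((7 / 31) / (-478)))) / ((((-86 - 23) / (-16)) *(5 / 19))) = -10081455936 / 3815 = -2642583.47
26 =26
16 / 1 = 16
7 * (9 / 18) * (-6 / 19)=-21 / 19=-1.11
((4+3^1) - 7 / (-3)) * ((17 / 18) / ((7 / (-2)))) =-68 / 27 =-2.52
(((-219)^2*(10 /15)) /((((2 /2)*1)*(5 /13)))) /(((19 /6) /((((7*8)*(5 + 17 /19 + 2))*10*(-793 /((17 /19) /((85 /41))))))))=-166128462864000 /779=-213258617283.70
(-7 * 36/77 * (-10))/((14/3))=540/77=7.01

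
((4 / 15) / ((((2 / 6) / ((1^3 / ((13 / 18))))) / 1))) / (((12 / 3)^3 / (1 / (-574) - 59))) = -304803 / 298480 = -1.02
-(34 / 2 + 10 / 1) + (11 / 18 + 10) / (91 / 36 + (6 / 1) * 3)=-19571 / 739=-26.48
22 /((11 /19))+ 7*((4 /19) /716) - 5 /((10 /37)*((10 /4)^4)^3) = 31553697363949 /830322265625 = 38.00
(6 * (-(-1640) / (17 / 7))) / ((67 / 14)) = 964320 / 1139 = 846.64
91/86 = 1.06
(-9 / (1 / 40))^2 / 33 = 43200 / 11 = 3927.27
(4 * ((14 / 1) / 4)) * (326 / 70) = 326 / 5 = 65.20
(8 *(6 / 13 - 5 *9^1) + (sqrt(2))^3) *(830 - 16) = -3770448 / 13 + 1628 *sqrt(2) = -287732.12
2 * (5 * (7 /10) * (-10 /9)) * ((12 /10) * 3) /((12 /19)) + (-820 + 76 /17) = -43853 /51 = -859.86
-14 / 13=-1.08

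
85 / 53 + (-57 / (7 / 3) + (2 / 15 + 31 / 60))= -164537 / 7420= -22.17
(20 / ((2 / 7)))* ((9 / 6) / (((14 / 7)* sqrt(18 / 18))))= 105 / 2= 52.50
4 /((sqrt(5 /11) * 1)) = 4 * sqrt(55) /5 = 5.93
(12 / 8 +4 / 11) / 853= 41 / 18766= 0.00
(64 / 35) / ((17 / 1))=64 / 595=0.11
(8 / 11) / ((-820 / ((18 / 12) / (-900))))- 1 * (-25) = 16912501 / 676500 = 25.00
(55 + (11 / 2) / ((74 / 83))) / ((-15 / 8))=-18106 / 555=-32.62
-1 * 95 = -95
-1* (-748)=748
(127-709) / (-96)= 97 / 16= 6.06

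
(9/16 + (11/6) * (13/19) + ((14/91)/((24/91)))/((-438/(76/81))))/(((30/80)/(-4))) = -58746614/3033369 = -19.37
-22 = -22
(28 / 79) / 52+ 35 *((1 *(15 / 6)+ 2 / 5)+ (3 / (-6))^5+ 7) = 11351655 / 32864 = 345.41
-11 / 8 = -1.38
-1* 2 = -2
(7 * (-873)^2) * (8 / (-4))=-10669806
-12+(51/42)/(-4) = -689/56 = -12.30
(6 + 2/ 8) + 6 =49/ 4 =12.25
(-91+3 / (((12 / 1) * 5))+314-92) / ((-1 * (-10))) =2621 / 200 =13.10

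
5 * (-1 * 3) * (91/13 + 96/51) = -2265/17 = -133.24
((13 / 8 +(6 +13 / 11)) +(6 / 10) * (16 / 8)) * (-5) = -4403 / 88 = -50.03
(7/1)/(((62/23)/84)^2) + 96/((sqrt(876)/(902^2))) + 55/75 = 97991951/14415 + 13017664 *sqrt(219)/73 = 2645754.56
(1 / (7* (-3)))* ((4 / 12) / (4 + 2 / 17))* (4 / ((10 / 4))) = -68 / 11025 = -0.01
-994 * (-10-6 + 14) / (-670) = -2.97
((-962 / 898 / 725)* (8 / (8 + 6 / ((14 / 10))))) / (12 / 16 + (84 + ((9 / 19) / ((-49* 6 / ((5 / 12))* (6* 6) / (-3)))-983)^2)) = -107583318355968 / 108053715824386170379375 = -0.00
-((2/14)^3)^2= -0.00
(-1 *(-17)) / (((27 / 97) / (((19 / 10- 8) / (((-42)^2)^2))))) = -100589 / 840157920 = -0.00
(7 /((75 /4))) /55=28 /4125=0.01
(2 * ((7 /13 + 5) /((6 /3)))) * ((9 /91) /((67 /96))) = 0.78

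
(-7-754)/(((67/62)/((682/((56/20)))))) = -80445310/469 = -171525.18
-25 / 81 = -0.31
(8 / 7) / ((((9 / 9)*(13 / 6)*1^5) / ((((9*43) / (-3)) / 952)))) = -774 / 10829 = -0.07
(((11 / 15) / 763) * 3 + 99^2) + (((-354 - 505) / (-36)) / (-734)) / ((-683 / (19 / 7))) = 674814381085937 / 68851563480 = 9801.00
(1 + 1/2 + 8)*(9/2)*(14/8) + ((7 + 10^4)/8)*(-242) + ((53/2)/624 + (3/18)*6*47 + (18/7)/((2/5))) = -2643369163/8736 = -302583.47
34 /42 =17 /21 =0.81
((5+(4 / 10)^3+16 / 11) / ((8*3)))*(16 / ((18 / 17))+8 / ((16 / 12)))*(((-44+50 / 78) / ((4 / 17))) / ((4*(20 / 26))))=-4895527859 / 14256000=-343.40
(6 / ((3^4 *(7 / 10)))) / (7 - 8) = -20 / 189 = -0.11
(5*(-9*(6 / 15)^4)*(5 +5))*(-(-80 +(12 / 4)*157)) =112608 / 25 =4504.32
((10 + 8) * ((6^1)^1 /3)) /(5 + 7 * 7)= 2 /3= 0.67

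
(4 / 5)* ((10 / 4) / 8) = 1 / 4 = 0.25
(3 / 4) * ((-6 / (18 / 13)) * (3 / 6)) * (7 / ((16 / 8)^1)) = -91 / 16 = -5.69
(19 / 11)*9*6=1026 / 11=93.27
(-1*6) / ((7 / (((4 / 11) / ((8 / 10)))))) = -30 / 77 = -0.39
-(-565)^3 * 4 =721448500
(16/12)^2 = 16/9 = 1.78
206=206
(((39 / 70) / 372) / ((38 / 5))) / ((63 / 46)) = 299 / 2077992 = 0.00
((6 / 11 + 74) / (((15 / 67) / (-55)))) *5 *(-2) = 549400 / 3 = 183133.33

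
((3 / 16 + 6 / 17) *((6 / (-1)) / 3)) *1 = -147 / 136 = -1.08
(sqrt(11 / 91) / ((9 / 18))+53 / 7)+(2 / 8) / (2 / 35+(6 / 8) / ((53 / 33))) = 2 * sqrt(1001) / 91+219102 / 27223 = 8.74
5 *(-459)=-2295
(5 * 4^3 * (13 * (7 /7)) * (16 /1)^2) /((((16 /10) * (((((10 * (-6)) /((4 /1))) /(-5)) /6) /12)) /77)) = 1230028800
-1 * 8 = -8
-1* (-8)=8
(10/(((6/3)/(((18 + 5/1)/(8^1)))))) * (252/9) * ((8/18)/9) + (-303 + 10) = -22123/81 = -273.12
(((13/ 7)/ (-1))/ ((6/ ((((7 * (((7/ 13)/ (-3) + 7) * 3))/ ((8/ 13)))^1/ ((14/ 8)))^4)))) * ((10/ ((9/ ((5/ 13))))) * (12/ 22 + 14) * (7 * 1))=-1251602884000/ 297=-4214151124.58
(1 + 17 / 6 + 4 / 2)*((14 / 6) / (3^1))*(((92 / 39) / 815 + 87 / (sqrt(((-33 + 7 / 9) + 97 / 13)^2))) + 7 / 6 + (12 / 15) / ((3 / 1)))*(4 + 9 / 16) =3260714602579 / 31823243712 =102.46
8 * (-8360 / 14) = -33440 / 7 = -4777.14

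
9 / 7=1.29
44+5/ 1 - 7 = 42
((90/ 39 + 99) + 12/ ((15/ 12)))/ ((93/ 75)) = 36045/ 403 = 89.44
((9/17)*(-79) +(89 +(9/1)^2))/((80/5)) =2179/272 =8.01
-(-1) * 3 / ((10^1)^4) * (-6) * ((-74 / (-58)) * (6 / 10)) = -999 / 725000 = -0.00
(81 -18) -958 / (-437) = 65.19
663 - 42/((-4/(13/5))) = 6903/10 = 690.30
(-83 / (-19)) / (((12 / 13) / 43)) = 203.50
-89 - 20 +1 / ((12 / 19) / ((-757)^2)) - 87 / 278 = 907218.27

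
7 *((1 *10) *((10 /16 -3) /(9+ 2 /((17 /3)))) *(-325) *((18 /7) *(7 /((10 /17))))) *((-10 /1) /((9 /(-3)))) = 62460125 /106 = 589246.46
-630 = -630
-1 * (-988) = 988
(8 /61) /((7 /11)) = 88 /427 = 0.21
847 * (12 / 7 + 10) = 9922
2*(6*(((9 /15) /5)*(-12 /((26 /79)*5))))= -17064 /1625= -10.50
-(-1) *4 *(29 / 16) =29 / 4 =7.25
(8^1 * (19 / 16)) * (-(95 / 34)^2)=-171475 / 2312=-74.17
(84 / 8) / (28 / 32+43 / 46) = 644 / 111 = 5.80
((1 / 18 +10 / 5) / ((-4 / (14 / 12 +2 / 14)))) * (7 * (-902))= 917785 / 216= 4249.00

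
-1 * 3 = -3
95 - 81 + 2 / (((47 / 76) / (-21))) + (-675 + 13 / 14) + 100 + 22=-398739 / 658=-605.99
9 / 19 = 0.47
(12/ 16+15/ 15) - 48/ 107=1.30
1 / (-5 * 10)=-1 / 50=-0.02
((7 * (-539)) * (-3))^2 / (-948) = -42706587 / 316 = -135147.43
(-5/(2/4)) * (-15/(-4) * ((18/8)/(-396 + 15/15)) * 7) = 945/632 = 1.50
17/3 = 5.67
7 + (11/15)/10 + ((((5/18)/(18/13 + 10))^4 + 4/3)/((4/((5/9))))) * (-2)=151920439842755203/22664669775667200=6.70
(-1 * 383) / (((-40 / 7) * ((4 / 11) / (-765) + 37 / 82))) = 184997043 / 1244108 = 148.70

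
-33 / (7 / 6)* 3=-594 / 7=-84.86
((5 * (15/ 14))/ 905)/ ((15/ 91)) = 13/ 362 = 0.04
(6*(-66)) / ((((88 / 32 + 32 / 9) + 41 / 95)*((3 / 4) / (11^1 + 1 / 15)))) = -19983744 / 23041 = -867.31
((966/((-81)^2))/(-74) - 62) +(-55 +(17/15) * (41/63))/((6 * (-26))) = -61.65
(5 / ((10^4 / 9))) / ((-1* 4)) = -9 / 8000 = -0.00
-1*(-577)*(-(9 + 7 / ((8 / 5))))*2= -61739 / 4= -15434.75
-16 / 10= -1.60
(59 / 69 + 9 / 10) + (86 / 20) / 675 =136732 / 77625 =1.76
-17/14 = -1.21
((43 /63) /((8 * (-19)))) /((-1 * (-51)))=-43 /488376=-0.00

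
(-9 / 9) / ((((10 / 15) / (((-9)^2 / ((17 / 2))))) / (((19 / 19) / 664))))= -243 / 11288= -0.02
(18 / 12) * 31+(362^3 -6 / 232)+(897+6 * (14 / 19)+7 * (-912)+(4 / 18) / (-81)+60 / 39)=990737099499365 / 20887308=47432493.43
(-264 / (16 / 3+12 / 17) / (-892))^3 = 3581577 / 30429771848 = 0.00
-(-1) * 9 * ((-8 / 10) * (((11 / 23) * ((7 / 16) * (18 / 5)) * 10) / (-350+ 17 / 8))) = 4536 / 29095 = 0.16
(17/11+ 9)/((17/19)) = 2204/187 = 11.79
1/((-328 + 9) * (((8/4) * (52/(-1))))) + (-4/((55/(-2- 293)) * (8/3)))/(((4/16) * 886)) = 534275/14696968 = 0.04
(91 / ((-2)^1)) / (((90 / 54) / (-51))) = 13923 / 10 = 1392.30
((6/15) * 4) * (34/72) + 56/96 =241/180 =1.34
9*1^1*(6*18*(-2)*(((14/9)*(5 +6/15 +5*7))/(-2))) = 305424/5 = 61084.80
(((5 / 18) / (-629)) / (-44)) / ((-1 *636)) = -5 / 316834848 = -0.00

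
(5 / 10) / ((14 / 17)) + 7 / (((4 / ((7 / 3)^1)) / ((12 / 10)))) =771 / 140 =5.51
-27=-27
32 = 32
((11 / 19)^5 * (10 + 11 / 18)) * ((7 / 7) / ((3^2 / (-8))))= -123042964 / 200564019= -0.61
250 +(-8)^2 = 314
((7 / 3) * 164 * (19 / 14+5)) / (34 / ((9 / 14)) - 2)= 10947 / 229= 47.80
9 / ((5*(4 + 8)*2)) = 3 / 40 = 0.08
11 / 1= 11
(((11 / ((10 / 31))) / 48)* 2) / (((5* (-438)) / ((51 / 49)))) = -5797 / 8584800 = -0.00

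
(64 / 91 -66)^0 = 1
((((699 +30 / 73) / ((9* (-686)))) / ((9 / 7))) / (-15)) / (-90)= -1891 / 28973700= -0.00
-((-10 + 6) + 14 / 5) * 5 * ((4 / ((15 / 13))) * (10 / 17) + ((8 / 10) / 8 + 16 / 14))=11717 / 595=19.69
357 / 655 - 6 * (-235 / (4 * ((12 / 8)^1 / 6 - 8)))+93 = 975882 / 20305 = 48.06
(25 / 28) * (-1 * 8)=-7.14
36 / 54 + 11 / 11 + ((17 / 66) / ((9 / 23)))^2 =740941 / 352836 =2.10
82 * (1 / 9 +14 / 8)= 152.61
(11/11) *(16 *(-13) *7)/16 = -91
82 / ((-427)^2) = 0.00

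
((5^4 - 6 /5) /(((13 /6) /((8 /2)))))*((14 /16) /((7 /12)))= 112284 /65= 1727.45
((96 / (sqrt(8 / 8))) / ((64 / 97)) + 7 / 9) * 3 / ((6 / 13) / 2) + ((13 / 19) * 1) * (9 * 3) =656669 / 342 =1920.08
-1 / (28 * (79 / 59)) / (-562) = 59 / 1243144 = 0.00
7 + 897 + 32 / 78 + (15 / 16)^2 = 9038407 / 9984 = 905.29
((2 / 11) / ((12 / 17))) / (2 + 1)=17 / 198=0.09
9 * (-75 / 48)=-225 / 16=-14.06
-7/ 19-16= -311/ 19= -16.37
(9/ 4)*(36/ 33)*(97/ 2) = 2619/ 22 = 119.05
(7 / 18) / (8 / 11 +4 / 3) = 77 / 408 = 0.19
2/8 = 1/4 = 0.25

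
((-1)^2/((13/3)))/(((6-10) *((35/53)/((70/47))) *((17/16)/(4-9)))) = 6360/10387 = 0.61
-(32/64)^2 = -1/4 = -0.25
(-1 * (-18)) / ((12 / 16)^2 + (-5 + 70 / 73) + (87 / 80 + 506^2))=2920 / 41534341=0.00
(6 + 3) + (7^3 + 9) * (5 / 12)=467 / 3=155.67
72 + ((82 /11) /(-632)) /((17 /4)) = 1063615 /14773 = 72.00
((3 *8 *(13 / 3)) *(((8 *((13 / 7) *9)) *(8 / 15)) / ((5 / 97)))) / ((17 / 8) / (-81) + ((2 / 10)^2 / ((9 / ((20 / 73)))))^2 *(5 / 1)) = -86950159036416 / 15849295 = -5486058.47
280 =280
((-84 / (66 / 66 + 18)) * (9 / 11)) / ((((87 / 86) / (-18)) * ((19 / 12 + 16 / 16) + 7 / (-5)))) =23405760 / 430331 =54.39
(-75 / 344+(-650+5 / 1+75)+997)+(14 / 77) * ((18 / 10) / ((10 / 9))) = 40401439 / 94600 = 427.08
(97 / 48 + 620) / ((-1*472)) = -29857 / 22656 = -1.32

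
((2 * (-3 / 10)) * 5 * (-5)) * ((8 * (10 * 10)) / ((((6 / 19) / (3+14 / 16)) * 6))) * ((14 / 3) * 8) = 8246000 / 9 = 916222.22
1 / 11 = 0.09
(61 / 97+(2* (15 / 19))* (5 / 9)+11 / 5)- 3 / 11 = 1044059 / 304095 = 3.43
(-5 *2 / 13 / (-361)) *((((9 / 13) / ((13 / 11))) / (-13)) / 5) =-198 / 10310521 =-0.00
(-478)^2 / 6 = 114242 / 3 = 38080.67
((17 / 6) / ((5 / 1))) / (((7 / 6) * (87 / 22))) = 374 / 3045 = 0.12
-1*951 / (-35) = 951 / 35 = 27.17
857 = 857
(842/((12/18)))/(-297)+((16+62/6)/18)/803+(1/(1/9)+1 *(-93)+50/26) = -48663401/563706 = -86.33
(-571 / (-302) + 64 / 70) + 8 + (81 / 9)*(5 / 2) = 176017 / 5285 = 33.31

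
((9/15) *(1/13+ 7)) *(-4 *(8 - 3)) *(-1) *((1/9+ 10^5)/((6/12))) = 662400736/39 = 16984634.26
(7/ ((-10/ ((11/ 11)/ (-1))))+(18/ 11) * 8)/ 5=1517/ 550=2.76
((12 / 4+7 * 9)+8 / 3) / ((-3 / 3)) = -206 / 3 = -68.67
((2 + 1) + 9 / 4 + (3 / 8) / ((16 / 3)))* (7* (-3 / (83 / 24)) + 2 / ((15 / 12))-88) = -491.98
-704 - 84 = -788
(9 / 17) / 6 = 3 / 34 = 0.09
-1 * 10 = -10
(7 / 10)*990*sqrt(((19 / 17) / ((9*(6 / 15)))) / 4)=231*sqrt(3230) / 68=193.07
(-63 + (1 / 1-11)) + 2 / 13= -947 / 13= -72.85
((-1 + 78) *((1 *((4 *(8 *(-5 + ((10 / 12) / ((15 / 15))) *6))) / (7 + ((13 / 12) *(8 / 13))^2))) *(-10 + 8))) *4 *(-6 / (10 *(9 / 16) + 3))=0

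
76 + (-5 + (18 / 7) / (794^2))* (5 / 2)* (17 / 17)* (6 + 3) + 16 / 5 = -734771133 / 22065260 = -33.30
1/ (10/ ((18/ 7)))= 9/ 35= 0.26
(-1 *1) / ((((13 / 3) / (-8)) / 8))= 192 / 13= 14.77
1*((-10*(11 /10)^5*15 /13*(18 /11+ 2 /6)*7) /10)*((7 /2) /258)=-717409 /2064000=-0.35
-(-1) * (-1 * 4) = -4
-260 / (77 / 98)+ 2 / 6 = -10909 / 33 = -330.58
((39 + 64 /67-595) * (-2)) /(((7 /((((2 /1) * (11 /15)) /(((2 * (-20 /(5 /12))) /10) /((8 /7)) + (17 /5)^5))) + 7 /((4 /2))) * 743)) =63916875 /91204616377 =0.00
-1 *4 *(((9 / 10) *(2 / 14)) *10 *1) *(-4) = 144 / 7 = 20.57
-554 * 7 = -3878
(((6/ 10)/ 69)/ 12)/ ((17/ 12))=1/ 1955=0.00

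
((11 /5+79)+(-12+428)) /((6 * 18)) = 1243 /270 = 4.60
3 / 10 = 0.30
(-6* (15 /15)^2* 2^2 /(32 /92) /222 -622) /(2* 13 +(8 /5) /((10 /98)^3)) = -28781875 /70850708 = -0.41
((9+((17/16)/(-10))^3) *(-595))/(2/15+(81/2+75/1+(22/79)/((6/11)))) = -148505261523/3221340160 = -46.10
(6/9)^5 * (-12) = -128/81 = -1.58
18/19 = 0.95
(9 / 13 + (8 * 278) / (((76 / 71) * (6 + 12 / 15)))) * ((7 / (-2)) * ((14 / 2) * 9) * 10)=-2835358785 / 4199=-675246.20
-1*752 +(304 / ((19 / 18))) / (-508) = -95576 / 127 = -752.57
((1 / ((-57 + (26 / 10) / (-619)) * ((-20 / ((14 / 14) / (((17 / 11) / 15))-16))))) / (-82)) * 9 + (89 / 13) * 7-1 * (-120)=2147561347885 / 12788912864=167.92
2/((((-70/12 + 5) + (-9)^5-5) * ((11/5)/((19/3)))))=-380/3897619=-0.00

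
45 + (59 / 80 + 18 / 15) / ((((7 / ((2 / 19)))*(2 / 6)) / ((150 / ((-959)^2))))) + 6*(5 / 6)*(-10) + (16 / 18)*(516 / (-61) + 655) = 153027605247239 / 268609390308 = 569.70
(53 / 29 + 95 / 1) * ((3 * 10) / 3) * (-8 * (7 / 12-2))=318240 / 29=10973.79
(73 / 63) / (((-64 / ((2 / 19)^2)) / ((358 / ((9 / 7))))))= -13067 / 233928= -0.06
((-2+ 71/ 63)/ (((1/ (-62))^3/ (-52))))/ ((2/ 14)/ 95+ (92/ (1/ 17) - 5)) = -2023553675/ 291582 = -6939.91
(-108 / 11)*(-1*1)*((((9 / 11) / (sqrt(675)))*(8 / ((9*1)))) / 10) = 48*sqrt(3) / 3025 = 0.03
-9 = -9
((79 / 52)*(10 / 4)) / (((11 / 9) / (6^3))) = 95985 / 143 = 671.22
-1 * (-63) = 63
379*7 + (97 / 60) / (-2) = 318263 / 120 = 2652.19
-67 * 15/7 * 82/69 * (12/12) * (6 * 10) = -1648200/161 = -10237.27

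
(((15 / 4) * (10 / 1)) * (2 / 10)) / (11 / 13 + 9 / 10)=975 / 227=4.30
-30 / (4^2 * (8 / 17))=-3.98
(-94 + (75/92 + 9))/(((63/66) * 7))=-85195/6762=-12.60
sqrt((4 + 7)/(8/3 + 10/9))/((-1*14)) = -3*sqrt(374)/476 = -0.12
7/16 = 0.44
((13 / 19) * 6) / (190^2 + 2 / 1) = 13 / 114323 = 0.00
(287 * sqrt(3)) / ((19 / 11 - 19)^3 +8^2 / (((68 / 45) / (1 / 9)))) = -927707 * sqrt(3) / 16642360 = -0.10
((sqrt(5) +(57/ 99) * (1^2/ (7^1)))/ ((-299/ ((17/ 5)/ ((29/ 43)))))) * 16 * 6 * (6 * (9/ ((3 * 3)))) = -421056 * sqrt(5)/ 43355 - 2666688/ 3338335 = -22.52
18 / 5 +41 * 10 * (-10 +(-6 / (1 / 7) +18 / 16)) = -417103 / 20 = -20855.15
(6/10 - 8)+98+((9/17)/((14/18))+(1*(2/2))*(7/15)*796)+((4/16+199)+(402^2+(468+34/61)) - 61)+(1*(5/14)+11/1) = 70855786511/435540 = 162684.91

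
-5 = -5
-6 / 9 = -2 / 3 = -0.67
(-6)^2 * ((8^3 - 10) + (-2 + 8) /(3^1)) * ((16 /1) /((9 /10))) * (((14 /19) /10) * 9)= 4064256 /19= 213908.21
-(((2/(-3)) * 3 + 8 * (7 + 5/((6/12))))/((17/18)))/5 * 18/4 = -10854/85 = -127.69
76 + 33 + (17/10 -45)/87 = 94397/870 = 108.50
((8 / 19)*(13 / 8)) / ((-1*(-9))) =0.08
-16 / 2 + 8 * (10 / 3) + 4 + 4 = 26.67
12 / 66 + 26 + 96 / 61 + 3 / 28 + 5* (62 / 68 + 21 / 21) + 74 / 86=525766337 / 13734028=38.28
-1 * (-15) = 15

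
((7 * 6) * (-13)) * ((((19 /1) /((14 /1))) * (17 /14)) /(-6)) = 4199 /28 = 149.96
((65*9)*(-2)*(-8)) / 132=780 / 11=70.91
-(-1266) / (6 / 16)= 3376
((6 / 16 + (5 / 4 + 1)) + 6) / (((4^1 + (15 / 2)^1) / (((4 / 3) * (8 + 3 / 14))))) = 115 / 14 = 8.21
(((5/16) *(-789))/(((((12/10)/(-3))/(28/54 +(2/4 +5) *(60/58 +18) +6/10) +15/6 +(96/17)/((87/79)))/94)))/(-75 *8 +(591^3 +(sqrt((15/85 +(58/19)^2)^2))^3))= -171609356654104765675615/11652857743629110420633411128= -0.00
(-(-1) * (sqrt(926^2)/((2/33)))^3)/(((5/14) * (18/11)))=6103275918293.40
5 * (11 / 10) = 11 / 2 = 5.50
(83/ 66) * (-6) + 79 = 71.45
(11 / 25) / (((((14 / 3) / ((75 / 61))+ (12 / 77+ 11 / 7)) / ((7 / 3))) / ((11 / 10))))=27951 / 136690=0.20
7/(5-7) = -7/2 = -3.50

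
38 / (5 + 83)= 19 / 44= 0.43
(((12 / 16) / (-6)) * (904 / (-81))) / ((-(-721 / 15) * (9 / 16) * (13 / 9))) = 9040 / 253071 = 0.04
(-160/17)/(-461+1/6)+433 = 4070825/9401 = 433.02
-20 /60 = -1 /3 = -0.33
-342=-342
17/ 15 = 1.13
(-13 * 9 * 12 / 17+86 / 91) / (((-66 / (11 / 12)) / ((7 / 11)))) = 5741 / 7956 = 0.72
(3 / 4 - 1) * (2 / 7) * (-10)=5 / 7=0.71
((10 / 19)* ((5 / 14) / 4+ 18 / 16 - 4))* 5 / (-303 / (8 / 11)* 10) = 260 / 147763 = 0.00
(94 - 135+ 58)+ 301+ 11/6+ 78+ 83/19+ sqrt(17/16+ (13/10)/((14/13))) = sqrt(44485)/140+ 45851/114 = 403.71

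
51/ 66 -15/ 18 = -2/ 33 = -0.06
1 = 1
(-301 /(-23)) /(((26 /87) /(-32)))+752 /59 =-24495680 /17641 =-1388.57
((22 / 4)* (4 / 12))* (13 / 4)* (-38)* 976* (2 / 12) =-331474 / 9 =-36830.44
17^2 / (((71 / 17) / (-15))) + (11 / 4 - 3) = -294851 / 284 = -1038.21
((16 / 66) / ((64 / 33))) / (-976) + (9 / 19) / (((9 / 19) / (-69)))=-538753 / 7808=-69.00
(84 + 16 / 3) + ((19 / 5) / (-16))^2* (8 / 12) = 285987 / 3200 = 89.37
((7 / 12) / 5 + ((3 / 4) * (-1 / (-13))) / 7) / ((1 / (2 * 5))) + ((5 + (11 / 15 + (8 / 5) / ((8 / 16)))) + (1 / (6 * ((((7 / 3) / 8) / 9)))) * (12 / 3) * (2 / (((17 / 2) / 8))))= 378281 / 7735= 48.91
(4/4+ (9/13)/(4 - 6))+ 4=4.65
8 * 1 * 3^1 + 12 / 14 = 174 / 7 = 24.86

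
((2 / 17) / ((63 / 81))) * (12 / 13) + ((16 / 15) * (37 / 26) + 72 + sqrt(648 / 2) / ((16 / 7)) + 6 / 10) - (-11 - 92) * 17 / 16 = 71126137 / 371280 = 191.57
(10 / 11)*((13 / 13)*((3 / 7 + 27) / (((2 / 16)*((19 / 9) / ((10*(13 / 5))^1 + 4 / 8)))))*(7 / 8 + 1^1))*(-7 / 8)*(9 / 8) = -965925 / 209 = -4621.65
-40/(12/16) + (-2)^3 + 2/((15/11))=-898/15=-59.87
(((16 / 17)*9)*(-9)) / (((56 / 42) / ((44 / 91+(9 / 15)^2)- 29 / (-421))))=-849405528 / 16282175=-52.17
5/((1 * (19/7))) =35/19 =1.84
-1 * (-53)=53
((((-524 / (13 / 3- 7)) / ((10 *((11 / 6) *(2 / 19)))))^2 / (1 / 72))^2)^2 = 416015283674990861049402834978885817761 / 1339743006250000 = 310518720183086502340458.00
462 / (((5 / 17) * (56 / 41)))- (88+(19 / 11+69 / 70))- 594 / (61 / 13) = 87622239 / 93940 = 932.75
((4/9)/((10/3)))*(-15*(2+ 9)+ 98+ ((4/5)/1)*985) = 96.13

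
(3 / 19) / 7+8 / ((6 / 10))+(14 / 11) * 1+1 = 68594 / 4389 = 15.63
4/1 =4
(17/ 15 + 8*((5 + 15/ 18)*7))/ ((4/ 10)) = 1639/ 2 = 819.50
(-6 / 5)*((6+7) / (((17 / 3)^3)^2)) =-56862 / 120687845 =-0.00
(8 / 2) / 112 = 1 / 28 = 0.04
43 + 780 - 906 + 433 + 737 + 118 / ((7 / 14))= 1323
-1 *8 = -8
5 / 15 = 1 / 3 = 0.33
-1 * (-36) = 36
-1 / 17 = -0.06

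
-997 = -997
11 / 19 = 0.58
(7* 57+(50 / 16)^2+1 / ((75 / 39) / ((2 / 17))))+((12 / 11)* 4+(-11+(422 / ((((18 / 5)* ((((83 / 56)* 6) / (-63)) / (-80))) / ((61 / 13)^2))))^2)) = 1133647318992404955067137619 / 529826519851200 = 2139657560574.33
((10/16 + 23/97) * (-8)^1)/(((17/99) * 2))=-66231/3298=-20.08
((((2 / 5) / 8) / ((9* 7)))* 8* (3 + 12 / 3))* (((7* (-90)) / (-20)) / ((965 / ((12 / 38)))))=42 / 91675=0.00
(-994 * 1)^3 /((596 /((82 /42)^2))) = -8423077474 /1341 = -6281191.26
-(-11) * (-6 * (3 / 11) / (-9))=2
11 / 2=5.50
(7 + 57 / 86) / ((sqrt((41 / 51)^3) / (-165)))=-5545485 * sqrt(2091) / 144566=-1754.08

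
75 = 75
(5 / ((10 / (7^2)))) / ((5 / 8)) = 196 / 5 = 39.20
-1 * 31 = -31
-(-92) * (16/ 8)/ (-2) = -92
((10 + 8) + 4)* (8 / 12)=44 / 3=14.67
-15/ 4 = -3.75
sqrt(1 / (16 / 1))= 1 / 4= 0.25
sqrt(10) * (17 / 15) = 17 * sqrt(10) / 15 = 3.58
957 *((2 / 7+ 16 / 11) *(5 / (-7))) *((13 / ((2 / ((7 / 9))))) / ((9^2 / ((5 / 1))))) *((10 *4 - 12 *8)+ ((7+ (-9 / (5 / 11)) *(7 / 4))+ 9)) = 188558435 / 6804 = 27712.88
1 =1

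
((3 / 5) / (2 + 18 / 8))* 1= 12 / 85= 0.14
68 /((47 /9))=612 /47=13.02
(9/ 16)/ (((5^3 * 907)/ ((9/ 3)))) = 27/ 1814000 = 0.00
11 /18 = 0.61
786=786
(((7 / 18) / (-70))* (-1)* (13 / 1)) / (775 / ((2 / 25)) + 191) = 13 / 1778130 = 0.00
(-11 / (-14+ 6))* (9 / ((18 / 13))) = 143 / 16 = 8.94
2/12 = 1/6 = 0.17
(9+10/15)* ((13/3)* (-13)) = -4901/9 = -544.56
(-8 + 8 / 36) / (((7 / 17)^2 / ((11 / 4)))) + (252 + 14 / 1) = 17621 / 126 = 139.85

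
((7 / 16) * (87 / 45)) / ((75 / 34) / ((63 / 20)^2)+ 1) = 1521891 / 2199280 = 0.69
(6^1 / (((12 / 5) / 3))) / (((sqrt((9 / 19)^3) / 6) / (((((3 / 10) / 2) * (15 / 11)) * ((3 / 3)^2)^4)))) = 285 * sqrt(19) / 44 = 28.23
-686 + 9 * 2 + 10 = -658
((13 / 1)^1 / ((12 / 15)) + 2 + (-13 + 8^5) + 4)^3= 2253707317528029 / 64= 35214176836375.45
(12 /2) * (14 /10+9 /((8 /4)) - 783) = -23313 /5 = -4662.60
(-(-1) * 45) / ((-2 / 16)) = -360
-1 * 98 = -98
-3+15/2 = 9/2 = 4.50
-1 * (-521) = 521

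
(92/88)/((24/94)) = 1081/264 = 4.09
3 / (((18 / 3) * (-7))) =-1 / 14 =-0.07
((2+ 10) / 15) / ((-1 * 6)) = -2 / 15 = -0.13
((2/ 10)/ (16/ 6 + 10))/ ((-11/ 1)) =-3/ 2090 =-0.00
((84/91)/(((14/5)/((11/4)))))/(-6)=-55/364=-0.15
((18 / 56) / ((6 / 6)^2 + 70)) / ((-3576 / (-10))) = 15 / 1184848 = 0.00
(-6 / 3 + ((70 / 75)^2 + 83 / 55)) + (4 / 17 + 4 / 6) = 53947 / 42075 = 1.28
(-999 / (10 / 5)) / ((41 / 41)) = -999 / 2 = -499.50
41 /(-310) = -0.13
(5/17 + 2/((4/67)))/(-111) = -383/1258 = -0.30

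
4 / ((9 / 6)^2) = 16 / 9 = 1.78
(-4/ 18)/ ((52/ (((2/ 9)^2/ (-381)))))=2/ 3610737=0.00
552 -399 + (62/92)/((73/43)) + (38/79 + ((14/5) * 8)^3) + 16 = 378335305821/33160250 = 11409.30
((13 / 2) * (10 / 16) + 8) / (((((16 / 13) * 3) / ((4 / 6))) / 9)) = 2509 / 128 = 19.60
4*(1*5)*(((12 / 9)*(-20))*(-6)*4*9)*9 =1036800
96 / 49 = 1.96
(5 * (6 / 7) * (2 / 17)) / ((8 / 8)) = 60 / 119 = 0.50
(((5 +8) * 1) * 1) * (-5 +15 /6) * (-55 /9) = 3575 /18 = 198.61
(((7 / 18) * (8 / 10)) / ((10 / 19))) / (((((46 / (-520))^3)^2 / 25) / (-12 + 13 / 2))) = -225971890144000000 / 1332323001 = -169607437.52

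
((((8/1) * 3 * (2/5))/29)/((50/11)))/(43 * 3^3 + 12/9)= 72/1149125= 0.00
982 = 982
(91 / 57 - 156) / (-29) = 8801 / 1653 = 5.32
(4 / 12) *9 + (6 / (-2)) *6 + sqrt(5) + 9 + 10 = sqrt(5) + 4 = 6.24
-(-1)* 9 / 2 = 9 / 2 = 4.50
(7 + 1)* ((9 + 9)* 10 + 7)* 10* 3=44880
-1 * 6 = -6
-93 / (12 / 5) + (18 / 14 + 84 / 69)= -23343 / 644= -36.25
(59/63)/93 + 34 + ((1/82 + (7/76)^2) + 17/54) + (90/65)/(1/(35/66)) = 35.08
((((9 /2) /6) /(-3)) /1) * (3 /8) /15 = -1 /160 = -0.01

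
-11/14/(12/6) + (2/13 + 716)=715.76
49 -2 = 47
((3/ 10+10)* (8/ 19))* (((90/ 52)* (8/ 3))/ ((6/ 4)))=3296/ 247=13.34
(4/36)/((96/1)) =1/864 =0.00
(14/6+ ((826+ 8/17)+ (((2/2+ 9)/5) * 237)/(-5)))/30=187171/7650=24.47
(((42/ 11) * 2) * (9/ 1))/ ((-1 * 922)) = -378/ 5071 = -0.07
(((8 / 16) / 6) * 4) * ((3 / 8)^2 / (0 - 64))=-3 / 4096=-0.00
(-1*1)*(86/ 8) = -43/ 4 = -10.75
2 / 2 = 1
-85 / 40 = -17 / 8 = -2.12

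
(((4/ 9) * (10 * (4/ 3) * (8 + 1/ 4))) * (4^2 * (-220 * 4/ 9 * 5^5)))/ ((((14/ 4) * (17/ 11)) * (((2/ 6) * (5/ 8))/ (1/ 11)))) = -61952000000/ 3213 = -19281668.22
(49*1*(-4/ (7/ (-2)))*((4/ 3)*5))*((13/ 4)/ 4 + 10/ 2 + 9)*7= 38710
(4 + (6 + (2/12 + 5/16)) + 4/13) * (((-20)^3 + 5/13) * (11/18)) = -855543755/16224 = -52733.22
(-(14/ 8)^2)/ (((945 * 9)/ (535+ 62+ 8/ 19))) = -79457/ 369360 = -0.22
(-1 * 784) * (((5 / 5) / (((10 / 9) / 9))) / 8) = -3969 / 5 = -793.80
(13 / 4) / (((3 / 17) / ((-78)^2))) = 112047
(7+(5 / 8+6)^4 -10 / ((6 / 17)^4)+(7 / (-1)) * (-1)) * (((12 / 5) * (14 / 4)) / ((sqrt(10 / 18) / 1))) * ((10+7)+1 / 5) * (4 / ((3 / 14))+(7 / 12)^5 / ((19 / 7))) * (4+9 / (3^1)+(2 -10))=-457467010653108869 * sqrt(5) / 217857392640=-4695398.77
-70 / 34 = -35 / 17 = -2.06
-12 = -12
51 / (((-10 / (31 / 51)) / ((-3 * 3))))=279 / 10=27.90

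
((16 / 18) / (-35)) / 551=-8 / 173565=-0.00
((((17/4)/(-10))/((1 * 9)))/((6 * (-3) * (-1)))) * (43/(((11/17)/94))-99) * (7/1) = -1609475/14256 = -112.90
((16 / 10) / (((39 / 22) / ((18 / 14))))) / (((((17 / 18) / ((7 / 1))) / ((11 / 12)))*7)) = 8712 / 7735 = 1.13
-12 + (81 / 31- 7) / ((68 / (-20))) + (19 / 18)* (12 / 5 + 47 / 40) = -154813 / 22320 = -6.94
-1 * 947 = -947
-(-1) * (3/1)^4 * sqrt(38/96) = 27 * sqrt(57)/4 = 50.96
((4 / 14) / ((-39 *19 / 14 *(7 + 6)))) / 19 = -4 / 183027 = -0.00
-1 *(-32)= 32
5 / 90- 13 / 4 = -115 / 36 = -3.19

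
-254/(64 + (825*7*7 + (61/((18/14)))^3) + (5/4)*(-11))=-740664/429443761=-0.00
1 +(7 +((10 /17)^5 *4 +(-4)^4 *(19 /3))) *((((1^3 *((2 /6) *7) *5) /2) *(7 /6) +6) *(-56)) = -44772659789891 /38336139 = -1167896.95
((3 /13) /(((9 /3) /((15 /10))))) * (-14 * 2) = -42 /13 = -3.23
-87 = -87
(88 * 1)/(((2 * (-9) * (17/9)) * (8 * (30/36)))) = -33/85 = -0.39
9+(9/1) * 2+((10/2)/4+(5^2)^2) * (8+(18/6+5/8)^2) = 3396177/256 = 13266.32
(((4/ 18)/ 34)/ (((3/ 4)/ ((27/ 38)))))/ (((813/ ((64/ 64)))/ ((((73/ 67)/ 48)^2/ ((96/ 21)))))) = 37303/ 43455537967104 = 0.00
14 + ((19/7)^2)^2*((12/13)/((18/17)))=5741860/93639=61.32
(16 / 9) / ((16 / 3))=1 / 3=0.33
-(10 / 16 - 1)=3 / 8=0.38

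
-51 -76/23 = -1249/23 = -54.30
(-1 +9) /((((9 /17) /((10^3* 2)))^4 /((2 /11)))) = 21381376000000000000 /72171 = 296259938202325.03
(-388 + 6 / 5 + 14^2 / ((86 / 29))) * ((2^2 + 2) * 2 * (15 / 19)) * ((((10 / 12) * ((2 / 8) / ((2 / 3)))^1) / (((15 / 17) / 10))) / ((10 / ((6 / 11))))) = -5274828 / 8987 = -586.94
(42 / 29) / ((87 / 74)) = 1036 / 841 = 1.23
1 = 1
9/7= 1.29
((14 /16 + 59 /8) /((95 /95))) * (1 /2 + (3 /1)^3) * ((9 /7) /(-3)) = -97.23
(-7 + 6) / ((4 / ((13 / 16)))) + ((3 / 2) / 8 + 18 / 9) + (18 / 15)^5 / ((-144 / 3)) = 386507 / 200000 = 1.93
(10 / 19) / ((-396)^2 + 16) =5 / 1489904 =0.00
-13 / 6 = -2.17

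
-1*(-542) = 542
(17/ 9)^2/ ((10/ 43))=12427/ 810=15.34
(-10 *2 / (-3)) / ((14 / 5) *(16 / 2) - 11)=100 / 171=0.58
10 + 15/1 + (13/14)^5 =13816893/537824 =25.69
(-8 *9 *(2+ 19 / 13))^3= -34012224000 / 2197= -15481212.56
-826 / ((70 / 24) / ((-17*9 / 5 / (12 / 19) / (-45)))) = -38114 / 125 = -304.91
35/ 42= 5/ 6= 0.83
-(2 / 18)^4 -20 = -131221 / 6561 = -20.00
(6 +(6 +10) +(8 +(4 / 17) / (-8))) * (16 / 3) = 8152 / 51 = 159.84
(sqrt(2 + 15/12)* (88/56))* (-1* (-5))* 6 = 84.99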